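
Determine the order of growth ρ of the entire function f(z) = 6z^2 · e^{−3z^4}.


M(r) = max_{|z|=r} |6|·|z|^2·|e^{−3z^4}| = 6·r^2 · e^{3r^4} (the factors attain their maxima compatibly on |z|=r). Then log M(r) = log 6 + 2·log r + 3r^4, dominated by the last term, so log log M(r) ~ 4·log r. The polynomial factor 6z^2 contributes only a log r term and does not affect the order. ρ = 4.
Therefore ρ = 4.

Order ρ = 4.


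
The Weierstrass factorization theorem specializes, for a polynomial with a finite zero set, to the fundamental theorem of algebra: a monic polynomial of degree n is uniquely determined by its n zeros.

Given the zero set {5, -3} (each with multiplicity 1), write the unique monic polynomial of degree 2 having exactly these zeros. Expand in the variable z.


The polynomial is p(z) = ∏_{α ∈ S} (z − α), where S = {5, -3}.
Expanding the product yields: p(z) = z^2 -2·z -15.
The resulting polynomial has degree 2 and real coefficients as required.

p(z) = z^2 -2·z -15.


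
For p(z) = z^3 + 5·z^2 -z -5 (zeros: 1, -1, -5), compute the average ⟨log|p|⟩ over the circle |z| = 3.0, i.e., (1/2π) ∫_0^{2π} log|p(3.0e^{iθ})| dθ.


Zeros: -5, -1, 1; r = 3.0.
Inside |z| < r: -1, 1. Outside (|z| ≥ r): -5.
p(0) = -5, so log|p(0)| = log(5) = 1.6094.
Apply Jensen: I(r) = log|p(0)| + Σ_k log(r/|z_k|), summed over zeros inside |z| < r.
  log(r/|z_k|) for z_k = 1: log(3.0/1) = 1.0986
  log(r/|z_k|) for z_k = -1: log(3.0/1) = 1.0986
  Outside zeros (-5) contribute nothing to the Jensen sum.
Sum over inside zeros: 2.1972.
I(r) = log|p(0)| + (inside sum) = 1.6094 + 2.1972 = 3.8067.
Note: since some zeros are outside |z| ≤ r, the simplified n·log(r) form does NOT apply — only the inside zeros contribute.

I(r) ≈ 3.8067.


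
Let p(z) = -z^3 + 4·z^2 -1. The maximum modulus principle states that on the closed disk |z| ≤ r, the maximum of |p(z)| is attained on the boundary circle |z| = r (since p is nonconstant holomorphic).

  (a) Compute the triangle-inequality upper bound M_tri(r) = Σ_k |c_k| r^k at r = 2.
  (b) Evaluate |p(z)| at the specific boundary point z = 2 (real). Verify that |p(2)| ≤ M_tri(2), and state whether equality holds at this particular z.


Coefficients: c_0 = -1, c_1 = 0, c_2 = 4, c_3 = -1. Radius r = 2.
Part (a). Triangle bound: M_tri(r) = Σ_k |c_k| r^k
  = |-1|·2^0 + |0|·2^1 + |4|·2^2 + |-1|·2^3
  = 1 + 0 + 16 + 8 = 25.
This bounds M(r) := max_{|z|=r} |p(z)| from above; equality holds iff all terms c_k z^k can be made to align in phase at a single z on |z|=r.
Part (b). At z = 2 (real, on the circle |z| = r):
  p(2) = (-1)·2^0 + (0)·2^1 + (4)·2^2 + (-1)·2^3 = 7.
  |p(2)| = 7.
Check: |p(2)| = 7 ≤ 25 = M_tri(2). ✓ Equality does not hold at z = 2 (the coefficients have mixed signs, so the terms do not all align in phase there).

M_tri(2) = 25; |p(2)| = 7; equality at z=2: no.


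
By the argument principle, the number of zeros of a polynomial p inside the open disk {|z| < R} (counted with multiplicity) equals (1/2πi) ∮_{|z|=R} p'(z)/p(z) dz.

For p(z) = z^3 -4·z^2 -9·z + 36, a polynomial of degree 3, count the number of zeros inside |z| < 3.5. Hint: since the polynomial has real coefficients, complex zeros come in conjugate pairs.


The zeros of p are: -3, 3, 4.
Their magnitudes are: 3, 3, 4.
Zeros with |z| < R = 3.5: -3, 3.
Count = 2.
By the argument principle, (1/2πi) ∮_{|z|=R} p'(z)/p(z) dz equals exactly this count.

Number of zeros inside |z| < 3.5: 2.


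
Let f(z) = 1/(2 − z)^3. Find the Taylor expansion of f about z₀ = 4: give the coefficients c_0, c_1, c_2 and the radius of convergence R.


Let w = z − z₀, so z = z₀ + w.
Then 2 − z = 2 − (z₀ + w) = (2 − z₀) − w = -2 − w.
f(z) = 1/(-2 − w)^3 = (1/(-2)^3) · (1 − w/(-2))^{−3}.
By the binomial series (1−u)^{−3} = Σ_{n≥0} C(n+2, 2) u^n for |u|<1, with u = w/(-2):
  c_n = C(n+2, 2) / (-2)^(n+3).
  c_0 = 1/(-2)^3 = -1/8.
  c_1 = 3/(-2)^4 = 3/16.
  c_2 = 6/(-2)^5 = -3/16.
The series is valid for |w/d| < 1, i.e. |z − z₀| < |d|.
Radius of convergence: R = |2 − z₀| = |-2| = 2 (distance from z₀ to the singularity z = 2).

c_0 = -1/8, c_1 = 3/16, c_2 = -3/16; R = 2.


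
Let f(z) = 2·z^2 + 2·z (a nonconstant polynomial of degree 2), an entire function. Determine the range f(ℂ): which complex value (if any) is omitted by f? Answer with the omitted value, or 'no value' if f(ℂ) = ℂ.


Little Picard bounds the complement of f(ℂ) to at most one point.
For every w ∈ ℂ, the equation p(z) − w = 0 is a nonconstant polynomial in z and hence has at least one root by the fundamental theorem of algebra. So p is surjective onto ℂ, omitting no value.

Omitted value: no value.


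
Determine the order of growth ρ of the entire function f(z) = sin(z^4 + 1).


Write sin(w) = (e^{iw} ± e^{−iw})/(2 or 2i), so |sin(w)| ≤ e^{|w|}. With w = z^4 + 1, |w| ≤ 1r^4 + 1 on |z|=r, giving M(r) ≤ e^{1r^4 + 1} and ρ ≤ 4. For the lower bound, choose z on |z|=r with 1z^4 purely imaginary of modulus 1r^4; then |sin(z^4 + 1)| grows like e^{1r^4}/2, so ρ ≥ 4. Hence ρ = 4.
Therefore ρ = 4.

Order ρ = 4.


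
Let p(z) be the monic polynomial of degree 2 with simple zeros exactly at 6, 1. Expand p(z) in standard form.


The polynomial is p(z) = ∏_{α ∈ S} (z − α), where S = {6, 1}.
Expanding the product yields: p(z) = z^2 -7·z + 6.
The resulting polynomial has degree 2 and real coefficients as required.

p(z) = z^2 -7·z + 6.


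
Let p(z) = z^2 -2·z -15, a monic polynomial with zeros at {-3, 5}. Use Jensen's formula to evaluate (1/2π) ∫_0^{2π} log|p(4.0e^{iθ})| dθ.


Zeros: -3, 5; r = 4.0.
Inside |z| < r: -3. Outside (|z| ≥ r): 5.
p(0) = -15, so log|p(0)| = log(15) = 2.7081.
Apply Jensen: I(r) = log|p(0)| + Σ_k log(r/|z_k|), summed over zeros inside |z| < r.
  log(r/|z_k|) for z_k = -3: log(4.0/3) = 0.2877
  Outside zeros (5) contribute nothing to the Jensen sum.
Sum over inside zeros: 0.2877.
I(r) = log|p(0)| + (inside sum) = 2.7081 + 0.2877 = 2.9957.
Note: since some zeros are outside |z| ≤ r, the simplified n·log(r) form does NOT apply — only the inside zeros contribute.

I(r) ≈ 2.9957.


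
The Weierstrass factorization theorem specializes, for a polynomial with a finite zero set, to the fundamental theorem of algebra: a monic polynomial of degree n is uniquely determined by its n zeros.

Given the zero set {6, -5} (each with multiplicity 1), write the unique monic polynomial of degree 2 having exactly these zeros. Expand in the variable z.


The polynomial is p(z) = ∏_{α ∈ S} (z − α), where S = {6, -5}.
Expanding the product yields: p(z) = z^2 -z -30.
The resulting polynomial has degree 2 and real coefficients as required.

p(z) = z^2 -z -30.


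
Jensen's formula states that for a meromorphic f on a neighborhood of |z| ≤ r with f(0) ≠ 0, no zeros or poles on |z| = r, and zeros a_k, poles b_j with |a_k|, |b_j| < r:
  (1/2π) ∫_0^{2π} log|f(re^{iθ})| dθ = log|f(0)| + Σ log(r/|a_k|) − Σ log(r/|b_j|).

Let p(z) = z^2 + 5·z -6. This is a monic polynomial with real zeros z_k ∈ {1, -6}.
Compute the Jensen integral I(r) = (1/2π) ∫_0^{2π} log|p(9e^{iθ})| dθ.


Zeros: -6, 1; r = 9.
Inside |z| < r: -6, 1. Outside (|z| ≥ r): ∅.
p(0) = -6, so log|p(0)| = log(6) = 1.7918.
Apply Jensen: I(r) = log|p(0)| + Σ_k log(r/|z_k|), summed over zeros inside |z| < r.
  log(r/|z_k|) for z_k = 1: log(9/1) = 2.1972
  log(r/|z_k|) for z_k = -6: log(9/6) = 0.4055
Sum over inside zeros: 2.6027.
I(r) = log|p(0)| + (inside sum) = 1.7918 + 2.6027 = 4.3944.
Closed form (all zeros inside, monic): I(r) = n·log(r) = 2·log(9) = 4.3944. ✓

I(r) ≈ 4.3944.


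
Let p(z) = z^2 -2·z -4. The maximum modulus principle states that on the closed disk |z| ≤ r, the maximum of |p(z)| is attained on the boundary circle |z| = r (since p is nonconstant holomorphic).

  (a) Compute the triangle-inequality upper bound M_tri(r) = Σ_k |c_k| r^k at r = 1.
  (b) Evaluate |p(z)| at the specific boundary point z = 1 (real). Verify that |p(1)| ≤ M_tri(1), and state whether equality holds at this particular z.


Coefficients: c_0 = -4, c_1 = -2, c_2 = 1. Radius r = 1.
Part (a). Triangle bound: M_tri(r) = Σ_k |c_k| r^k
  = |-4|·1^0 + |-2|·1^1 + |1|·1^2
  = 4 + 2 + 1 = 7.
This bounds M(r) := max_{|z|=r} |p(z)| from above; equality holds iff all terms c_k z^k can be made to align in phase at a single z on |z|=r.
Part (b). At z = 1 (real, on the circle |z| = r):
  p(1) = (-4)·1^0 + (-2)·1^1 + (1)·1^2 = -5.
  |p(1)| = 5.
Check: |p(1)| = 5 ≤ 7 = M_tri(1). ✓ Equality does not hold at z = 1 (the coefficients have mixed signs, so the terms do not all align in phase there).

M_tri(1) = 7; |p(1)| = 5; equality at z=1: no.


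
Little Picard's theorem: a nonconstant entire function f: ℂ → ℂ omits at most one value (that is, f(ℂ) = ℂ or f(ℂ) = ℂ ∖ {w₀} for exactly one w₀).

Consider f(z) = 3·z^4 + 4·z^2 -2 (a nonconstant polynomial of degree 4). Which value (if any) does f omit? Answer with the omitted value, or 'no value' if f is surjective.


Little Picard bounds the complement of f(ℂ) to at most one point.
For every w ∈ ℂ, the equation p(z) − w = 0 is a nonconstant polynomial in z and hence has at least one root by the fundamental theorem of algebra. So p is surjective onto ℂ, omitting no value.

Omitted value: no value.


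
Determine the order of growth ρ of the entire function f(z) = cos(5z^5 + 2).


Write cos(w) = (e^{iw} ± e^{−iw})/(2 or 2i), so |cos(w)| ≤ e^{|w|}. With w = 5z^5 + 2, |w| ≤ 5r^5 + 2 on |z|=r, giving M(r) ≤ e^{5r^5 + 2} and ρ ≤ 5. For the lower bound, choose z on |z|=r with 5z^5 purely imaginary of modulus 5r^5; then |cos(5z^5 + 2)| grows like e^{5r^5}/2, so ρ ≥ 5. Hence ρ = 5.
Therefore ρ = 5.

Order ρ = 5.


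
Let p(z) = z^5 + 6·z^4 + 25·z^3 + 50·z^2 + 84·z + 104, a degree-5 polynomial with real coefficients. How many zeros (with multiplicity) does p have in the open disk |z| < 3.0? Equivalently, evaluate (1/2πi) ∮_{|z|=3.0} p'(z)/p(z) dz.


The zeros of p are: -2, (-2 + 3i), (-2 - 3i), (0 + 2i), (0 - 2i).
Their magnitudes are: 2, 3.606, 3.606, 2, 2.
Zeros with |z| < R = 3.0: -2, (0 + 2i), (0 - 2i).
Count = 3.
By the argument principle, (1/2πi) ∮_{|z|=R} p'(z)/p(z) dz equals exactly this count.

Number of zeros inside |z| < 3.0: 3.


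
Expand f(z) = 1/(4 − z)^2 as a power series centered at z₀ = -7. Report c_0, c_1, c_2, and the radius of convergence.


Let w = z − z₀, so z = z₀ + w.
Then 4 − z = 4 − (z₀ + w) = (4 − z₀) − w = 11 − w.
f(z) = 1/(11 − w)^2 = (1/(11)^2) · (1 − w/(11))^{−2}.
By the binomial series (1−u)^{−2} = Σ_{n≥0} C(n+1, 1) u^n for |u|<1, with u = w/(11):
  c_n = C(n+1, 1) / (11)^(n+2).
  c_0 = 1/(11)^2 = 1/121.
  c_1 = 2/(11)^3 = 2/1331.
  c_2 = 3/(11)^4 = 3/14641.
The series is valid for |w/d| < 1, i.e. |z − z₀| < |d|.
Radius of convergence: R = |4 − z₀| = |11| = 11 (distance from z₀ to the singularity z = 4).

c_0 = 1/121, c_1 = 2/1331, c_2 = 3/14641; R = 11.


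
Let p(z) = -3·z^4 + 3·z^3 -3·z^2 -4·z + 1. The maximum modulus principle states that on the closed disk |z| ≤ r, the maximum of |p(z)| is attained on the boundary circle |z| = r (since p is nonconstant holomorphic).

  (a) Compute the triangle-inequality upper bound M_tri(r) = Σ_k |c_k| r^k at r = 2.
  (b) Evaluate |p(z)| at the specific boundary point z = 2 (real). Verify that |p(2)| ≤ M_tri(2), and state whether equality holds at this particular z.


Coefficients: c_0 = 1, c_1 = -4, c_2 = -3, c_3 = 3, c_4 = -3. Radius r = 2.
Part (a). Triangle bound: M_tri(r) = Σ_k |c_k| r^k
  = |1|·2^0 + |-4|·2^1 + |-3|·2^2 + |3|·2^3 + |-3|·2^4
  = 1 + 8 + 12 + 24 + 48 = 93.
This bounds M(r) := max_{|z|=r} |p(z)| from above; equality holds iff all terms c_k z^k can be made to align in phase at a single z on |z|=r.
Part (b). At z = 2 (real, on the circle |z| = r):
  p(2) = (1)·2^0 + (-4)·2^1 + (-3)·2^2 + (3)·2^3 + (-3)·2^4 = -43.
  |p(2)| = 43.
Check: |p(2)| = 43 ≤ 93 = M_tri(2). ✓ Equality does not hold at z = 2 (the coefficients have mixed signs, so the terms do not all align in phase there).

M_tri(2) = 93; |p(2)| = 43; equality at z=2: no.


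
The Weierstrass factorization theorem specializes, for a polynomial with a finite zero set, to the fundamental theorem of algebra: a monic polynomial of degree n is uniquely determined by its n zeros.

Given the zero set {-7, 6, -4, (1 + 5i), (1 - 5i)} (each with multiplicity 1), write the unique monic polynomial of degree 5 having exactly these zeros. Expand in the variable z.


The polynomial is p(z) = ∏_{α ∈ S} (z − α), where S = {-7, 6, -4, (1 + 5i), (1 - 5i)}.
Expanding the product yields: p(z) = z^5 + 3·z^4 -22·z^3 + 38·z^2 -652·z -4368.
Note conjugate pairs combine to real quadratics: (z − (1+5i))(z − (1−5i)) = z² − 2z + 26.
The resulting polynomial has degree 5 and real coefficients as required.

p(z) = z^5 + 3·z^4 -22·z^3 + 38·z^2 -652·z -4368.


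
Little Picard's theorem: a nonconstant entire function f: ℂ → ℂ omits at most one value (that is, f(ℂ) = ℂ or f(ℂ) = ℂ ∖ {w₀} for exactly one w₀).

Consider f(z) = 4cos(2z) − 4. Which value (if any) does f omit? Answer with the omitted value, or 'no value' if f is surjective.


Little Picard bounds the complement of f(ℂ) to at most one point.
cos is entire and surjective onto ℂ: for every w ∈ ℂ, cos(ζ) = w has a solution ζ ∈ ℂ (e.g., via the complex inverse arccos). With ζ = 2z this gives z = ζ/(2). Then 4·cos(2z) takes every value in 4·ℂ = ℂ, and adding -4 is a bijection of ℂ. So f is surjective and omits no value. (Note: only on the real line is cos bounded by [−1, 1].)

Omitted value: no value.


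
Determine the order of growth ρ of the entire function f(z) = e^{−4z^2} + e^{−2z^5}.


Each summand is entire of order 2 and 5 respectively (as in the single-exponential case). The order of a sum is at most the max of the orders, so ρ ≤ 5. For the lower bound: on |z|=r choose arg z so that -2z^5 is real positive; then |e^{-2z^5}| = e^{2r^5} while |e^{-4z^2}| ≤ e^{4r^2} = o(e^{2r^5}). So |f| ≥ e^{2r^5}(1 − o(1)) and ρ ≥ 5. Hence ρ = max(2, 5) = 5.
Therefore ρ = 5.

Order ρ = 5.


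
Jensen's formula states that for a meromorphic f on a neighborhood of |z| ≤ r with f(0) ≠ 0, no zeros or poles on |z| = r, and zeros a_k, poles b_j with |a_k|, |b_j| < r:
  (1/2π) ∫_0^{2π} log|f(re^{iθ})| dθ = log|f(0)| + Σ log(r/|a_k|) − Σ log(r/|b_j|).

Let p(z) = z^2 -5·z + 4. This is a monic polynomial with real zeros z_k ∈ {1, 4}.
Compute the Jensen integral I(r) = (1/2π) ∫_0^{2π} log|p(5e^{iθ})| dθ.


Zeros: 1, 4; r = 5.
Inside |z| < r: 1, 4. Outside (|z| ≥ r): ∅.
p(0) = 4, so log|p(0)| = log(4) = 1.3863.
Apply Jensen: I(r) = log|p(0)| + Σ_k log(r/|z_k|), summed over zeros inside |z| < r.
  log(r/|z_k|) for z_k = 1: log(5/1) = 1.6094
  log(r/|z_k|) for z_k = 4: log(5/4) = 0.2231
Sum over inside zeros: 1.8326.
I(r) = log|p(0)| + (inside sum) = 1.3863 + 1.8326 = 3.2189.
Closed form (all zeros inside, monic): I(r) = n·log(r) = 2·log(5) = 3.2189. ✓

I(r) ≈ 3.2189.


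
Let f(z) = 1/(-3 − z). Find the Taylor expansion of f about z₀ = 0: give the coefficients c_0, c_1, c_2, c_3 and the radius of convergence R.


Let w = z − z₀, so z = z₀ + w.
Then -3 − z = -3 − (z₀ + w) = (-3 − z₀) − w = -3 − w.
f(z) = 1/(-3 − w) = (1/(-3)) · 1/(1 − w/(-3)) = Σ_{n≥0} w^n / (-3)^(n+1).
So c_n = 1/(-3)^(n+1):
  c_0 = 1/(-3)^1 = -1/3.
  c_1 = 1/(-3)^2 = 1/9.
  c_2 = 1/(-3)^3 = -1/27.
  c_3 = 1/(-3)^4 = 1/81.
The series is valid for |w/d| < 1, i.e. |z − z₀| < |d|.
Radius of convergence: R = |-3 − z₀| = |-3| = 3 (distance from z₀ to the singularity z = -3).

c_0 = -1/3, c_1 = 1/9, c_2 = -1/27, c_3 = 1/81; R = 3.


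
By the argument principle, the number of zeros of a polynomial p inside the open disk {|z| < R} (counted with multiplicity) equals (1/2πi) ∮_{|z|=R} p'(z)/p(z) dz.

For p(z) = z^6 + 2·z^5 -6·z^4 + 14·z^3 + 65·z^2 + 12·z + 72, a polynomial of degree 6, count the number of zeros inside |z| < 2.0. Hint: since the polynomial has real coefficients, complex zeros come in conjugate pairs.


The zeros of p are: -3, (2 + 2i), (2 - 2i), (0 + 1i), (0 - 1i), -3.
Their magnitudes are: 3, 2.828, 2.828, 1, 1, 3.
Zeros with |z| < R = 2.0: (0 + 1i), (0 - 1i).
Count = 2.
By the argument principle, (1/2πi) ∮_{|z|=R} p'(z)/p(z) dz equals exactly this count.

Number of zeros inside |z| < 2.0: 2.


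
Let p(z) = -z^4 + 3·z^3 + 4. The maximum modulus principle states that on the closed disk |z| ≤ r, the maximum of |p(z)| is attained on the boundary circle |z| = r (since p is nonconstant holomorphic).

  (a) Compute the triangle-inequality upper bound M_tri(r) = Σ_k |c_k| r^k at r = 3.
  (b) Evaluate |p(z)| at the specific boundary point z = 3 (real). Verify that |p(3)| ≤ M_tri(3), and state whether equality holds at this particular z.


Coefficients: c_0 = 4, c_1 = 0, c_2 = 0, c_3 = 3, c_4 = -1. Radius r = 3.
Part (a). Triangle bound: M_tri(r) = Σ_k |c_k| r^k
  = |4|·3^0 + |0|·3^1 + |0|·3^2 + |3|·3^3 + |-1|·3^4
  = 4 + 0 + 0 + 81 + 81 = 166.
This bounds M(r) := max_{|z|=r} |p(z)| from above; equality holds iff all terms c_k z^k can be made to align in phase at a single z on |z|=r.
Part (b). At z = 3 (real, on the circle |z| = r):
  p(3) = (4)·3^0 + (0)·3^1 + (0)·3^2 + (3)·3^3 + (-1)·3^4 = 4.
  |p(3)| = 4.
Check: |p(3)| = 4 ≤ 166 = M_tri(3). ✓ Equality does not hold at z = 3 (the coefficients have mixed signs, so the terms do not all align in phase there).

M_tri(3) = 166; |p(3)| = 4; equality at z=3: no.


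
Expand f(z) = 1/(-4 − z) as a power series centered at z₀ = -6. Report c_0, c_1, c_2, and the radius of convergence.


Let w = z − z₀, so z = z₀ + w.
Then -4 − z = -4 − (z₀ + w) = (-4 − z₀) − w = 2 − w.
f(z) = 1/(2 − w) = (1/(2)) · 1/(1 − w/(2)) = Σ_{n≥0} w^n / (2)^(n+1).
So c_n = 1/(2)^(n+1):
  c_0 = 1/(2)^1 = 1/2.
  c_1 = 1/(2)^2 = 1/4.
  c_2 = 1/(2)^3 = 1/8.
The series is valid for |w/d| < 1, i.e. |z − z₀| < |d|.
Radius of convergence: R = |-4 − z₀| = |2| = 2 (distance from z₀ to the singularity z = -4).

c_0 = 1/2, c_1 = 1/4, c_2 = 1/8; R = 2.


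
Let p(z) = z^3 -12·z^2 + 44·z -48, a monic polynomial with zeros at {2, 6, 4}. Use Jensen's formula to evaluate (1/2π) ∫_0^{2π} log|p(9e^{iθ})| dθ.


Zeros: 2, 4, 6; r = 9.
Inside |z| < r: 2, 4, 6. Outside (|z| ≥ r): ∅.
p(0) = -48, so log|p(0)| = log(48) = 3.8712.
Apply Jensen: I(r) = log|p(0)| + Σ_k log(r/|z_k|), summed over zeros inside |z| < r.
  log(r/|z_k|) for z_k = 2: log(9/2) = 1.5041
  log(r/|z_k|) for z_k = 6: log(9/6) = 0.4055
  log(r/|z_k|) for z_k = 4: log(9/4) = 0.8109
Sum over inside zeros: 2.7205.
I(r) = log|p(0)| + (inside sum) = 3.8712 + 2.7205 = 6.5917.
Closed form (all zeros inside, monic): I(r) = n·log(r) = 3·log(9) = 6.5917. ✓

I(r) ≈ 6.5917.


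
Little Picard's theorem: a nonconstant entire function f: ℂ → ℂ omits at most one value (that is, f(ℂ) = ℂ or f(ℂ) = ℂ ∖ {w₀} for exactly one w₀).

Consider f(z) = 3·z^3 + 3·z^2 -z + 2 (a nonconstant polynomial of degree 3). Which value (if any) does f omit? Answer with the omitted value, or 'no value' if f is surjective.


Little Picard bounds the complement of f(ℂ) to at most one point.
For every w ∈ ℂ, the equation p(z) − w = 0 is a nonconstant polynomial in z and hence has at least one root by the fundamental theorem of algebra. So p is surjective onto ℂ, omitting no value.

Omitted value: no value.


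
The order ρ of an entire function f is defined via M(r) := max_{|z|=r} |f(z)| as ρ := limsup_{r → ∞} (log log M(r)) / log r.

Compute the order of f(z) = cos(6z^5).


Write cos(w) = (e^{iw} ± e^{−iw})/(2 or 2i), so |cos(w)| ≤ e^{|w|}. With w = 6z^5, |w| ≤ 6r^5 + 0 on |z|=r, giving M(r) ≤ e^{6r^5 + 0} and ρ ≤ 5. For the lower bound, choose z on |z|=r with 6z^5 purely imaginary of modulus 6r^5; then |cos(6z^5)| grows like e^{6r^5}/2, so ρ ≥ 5. Hence ρ = 5.
Therefore ρ = 5.

Order ρ = 5.


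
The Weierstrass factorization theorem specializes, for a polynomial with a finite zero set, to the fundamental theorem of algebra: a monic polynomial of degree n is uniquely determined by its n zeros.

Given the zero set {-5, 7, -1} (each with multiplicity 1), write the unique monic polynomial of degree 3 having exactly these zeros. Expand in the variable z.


The polynomial is p(z) = ∏_{α ∈ S} (z − α), where S = {-5, 7, -1}.
Expanding the product yields: p(z) = z^3 -z^2 -37·z -35.
The resulting polynomial has degree 3 and real coefficients as required.

p(z) = z^3 -z^2 -37·z -35.


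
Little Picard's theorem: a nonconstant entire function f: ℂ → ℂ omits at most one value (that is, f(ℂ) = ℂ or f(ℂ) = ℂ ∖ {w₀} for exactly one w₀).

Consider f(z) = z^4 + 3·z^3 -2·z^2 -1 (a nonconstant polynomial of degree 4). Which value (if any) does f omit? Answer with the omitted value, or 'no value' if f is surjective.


Little Picard bounds the complement of f(ℂ) to at most one point.
For every w ∈ ℂ, the equation p(z) − w = 0 is a nonconstant polynomial in z and hence has at least one root by the fundamental theorem of algebra. So p is surjective onto ℂ, omitting no value.

Omitted value: no value.


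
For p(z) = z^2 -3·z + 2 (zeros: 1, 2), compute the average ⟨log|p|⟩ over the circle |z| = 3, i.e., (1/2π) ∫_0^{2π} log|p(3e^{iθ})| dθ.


Zeros: 1, 2; r = 3.
Inside |z| < r: 1, 2. Outside (|z| ≥ r): ∅.
p(0) = 2, so log|p(0)| = log(2) = 0.6931.
Apply Jensen: I(r) = log|p(0)| + Σ_k log(r/|z_k|), summed over zeros inside |z| < r.
  log(r/|z_k|) for z_k = 1: log(3/1) = 1.0986
  log(r/|z_k|) for z_k = 2: log(3/2) = 0.4055
Sum over inside zeros: 1.5041.
I(r) = log|p(0)| + (inside sum) = 0.6931 + 1.5041 = 2.1972.
Closed form (all zeros inside, monic): I(r) = n·log(r) = 2·log(3) = 2.1972. ✓

I(r) ≈ 2.1972.


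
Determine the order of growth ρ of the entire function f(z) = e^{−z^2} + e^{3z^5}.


Each summand is entire of order 2 and 5 respectively (as in the single-exponential case). The order of a sum is at most the max of the orders, so ρ ≤ 5. For the lower bound: on |z|=r choose arg z so that 3z^5 is real positive; then |e^{3z^5}| = e^{3r^5} while |e^{-1z^2}| ≤ e^{1r^2} = o(e^{3r^5}). So |f| ≥ e^{3r^5}(1 − o(1)) and ρ ≥ 5. Hence ρ = max(2, 5) = 5.
Therefore ρ = 5.

Order ρ = 5.


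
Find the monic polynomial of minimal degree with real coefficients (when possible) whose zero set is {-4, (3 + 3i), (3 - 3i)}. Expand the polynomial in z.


The polynomial is p(z) = ∏_{α ∈ S} (z − α), where S = {-4, (3 + 3i), (3 - 3i)}.
Expanding the product yields: p(z) = z^3 -2·z^2 -6·z + 72.
Note conjugate pairs combine to real quadratics: (z − (3+3i))(z − (3−3i)) = z² − 6z + 18.
The resulting polynomial has degree 3 and real coefficients as required.

p(z) = z^3 -2·z^2 -6·z + 72.


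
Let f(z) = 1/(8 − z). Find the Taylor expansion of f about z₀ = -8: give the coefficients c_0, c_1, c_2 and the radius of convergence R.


Let w = z − z₀, so z = z₀ + w.
Then 8 − z = 8 − (z₀ + w) = (8 − z₀) − w = 16 − w.
f(z) = 1/(16 − w) = (1/(16)) · 1/(1 − w/(16)) = Σ_{n≥0} w^n / (16)^(n+1).
So c_n = 1/(16)^(n+1):
  c_0 = 1/(16)^1 = 1/16.
  c_1 = 1/(16)^2 = 1/256.
  c_2 = 1/(16)^3 = 1/4096.
The series is valid for |w/d| < 1, i.e. |z − z₀| < |d|.
Radius of convergence: R = |8 − z₀| = |16| = 16 (distance from z₀ to the singularity z = 8).

c_0 = 1/16, c_1 = 1/256, c_2 = 1/4096; R = 16.


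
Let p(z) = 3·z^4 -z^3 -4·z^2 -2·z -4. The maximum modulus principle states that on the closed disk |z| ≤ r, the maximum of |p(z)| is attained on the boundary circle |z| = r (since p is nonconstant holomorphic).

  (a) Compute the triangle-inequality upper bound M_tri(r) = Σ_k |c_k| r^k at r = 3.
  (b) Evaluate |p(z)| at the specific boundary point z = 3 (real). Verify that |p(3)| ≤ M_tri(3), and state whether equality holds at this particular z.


Coefficients: c_0 = -4, c_1 = -2, c_2 = -4, c_3 = -1, c_4 = 3. Radius r = 3.
Part (a). Triangle bound: M_tri(r) = Σ_k |c_k| r^k
  = |-4|·3^0 + |-2|·3^1 + |-4|·3^2 + |-1|·3^3 + |3|·3^4
  = 4 + 6 + 36 + 27 + 243 = 316.
This bounds M(r) := max_{|z|=r} |p(z)| from above; equality holds iff all terms c_k z^k can be made to align in phase at a single z on |z|=r.
Part (b). At z = 3 (real, on the circle |z| = r):
  p(3) = (-4)·3^0 + (-2)·3^1 + (-4)·3^2 + (-1)·3^3 + (3)·3^4 = 170.
  |p(3)| = 170.
Check: |p(3)| = 170 ≤ 316 = M_tri(3). ✓ Equality does not hold at z = 3 (the coefficients have mixed signs, so the terms do not all align in phase there).

M_tri(3) = 316; |p(3)| = 170; equality at z=3: no.


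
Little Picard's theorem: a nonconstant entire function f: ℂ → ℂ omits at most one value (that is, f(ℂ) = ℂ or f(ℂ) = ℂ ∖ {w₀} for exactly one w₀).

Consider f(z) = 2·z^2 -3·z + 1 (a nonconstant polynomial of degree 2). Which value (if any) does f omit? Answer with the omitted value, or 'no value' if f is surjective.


Little Picard bounds the complement of f(ℂ) to at most one point.
For every w ∈ ℂ, the equation p(z) − w = 0 is a nonconstant polynomial in z and hence has at least one root by the fundamental theorem of algebra. So p is surjective onto ℂ, omitting no value.

Omitted value: no value.


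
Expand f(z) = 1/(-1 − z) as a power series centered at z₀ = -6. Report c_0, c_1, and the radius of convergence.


Let w = z − z₀, so z = z₀ + w.
Then -1 − z = -1 − (z₀ + w) = (-1 − z₀) − w = 5 − w.
f(z) = 1/(5 − w) = (1/(5)) · 1/(1 − w/(5)) = Σ_{n≥0} w^n / (5)^(n+1).
So c_n = 1/(5)^(n+1):
  c_0 = 1/(5)^1 = 1/5.
  c_1 = 1/(5)^2 = 1/25.
The series is valid for |w/d| < 1, i.e. |z − z₀| < |d|.
Radius of convergence: R = |-1 − z₀| = |5| = 5 (distance from z₀ to the singularity z = -1).

c_0 = 1/5, c_1 = 1/25; R = 5.


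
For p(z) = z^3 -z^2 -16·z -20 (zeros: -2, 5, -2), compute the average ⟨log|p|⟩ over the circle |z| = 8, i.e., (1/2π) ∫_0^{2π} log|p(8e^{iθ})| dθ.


Zeros: -2, -2, 5; r = 8.
Inside |z| < r: -2, -2, 5. Outside (|z| ≥ r): ∅.
p(0) = -20, so log|p(0)| = log(20) = 2.9957.
Apply Jensen: I(r) = log|p(0)| + Σ_k log(r/|z_k|), summed over zeros inside |z| < r.
  log(r/|z_k|) for z_k = -2: log(8/2) = 1.3863
  log(r/|z_k|) for z_k = 5: log(8/5) = 0.4700
  log(r/|z_k|) for z_k = -2: log(8/2) = 1.3863
Sum over inside zeros: 3.2426.
I(r) = log|p(0)| + (inside sum) = 2.9957 + 3.2426 = 6.2383.
Closed form (all zeros inside, monic): I(r) = n·log(r) = 3·log(8) = 6.2383. ✓

I(r) ≈ 6.2383.


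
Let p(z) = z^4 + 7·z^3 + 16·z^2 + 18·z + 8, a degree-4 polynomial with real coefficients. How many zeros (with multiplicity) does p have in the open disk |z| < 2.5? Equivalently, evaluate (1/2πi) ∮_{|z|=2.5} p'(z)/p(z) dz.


The zeros of p are: -1, (-1 + 1i), (-1 - 1i), -4.
Their magnitudes are: 1, 1.414, 1.414, 4.
Zeros with |z| < R = 2.5: -1, (-1 + 1i), (-1 - 1i).
Count = 3.
By the argument principle, (1/2πi) ∮_{|z|=R} p'(z)/p(z) dz equals exactly this count.

Number of zeros inside |z| < 2.5: 3.


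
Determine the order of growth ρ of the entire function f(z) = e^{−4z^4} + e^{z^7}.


Each summand is entire of order 4 and 7 respectively (as in the single-exponential case). The order of a sum is at most the max of the orders, so ρ ≤ 7. For the lower bound: on |z|=r choose arg z so that 1z^7 is real positive; then |e^{1z^7}| = e^{1r^7} while |e^{-4z^4}| ≤ e^{4r^4} = o(e^{1r^7}). So |f| ≥ e^{1r^7}(1 − o(1)) and ρ ≥ 7. Hence ρ = max(4, 7) = 7.
Therefore ρ = 7.

Order ρ = 7.


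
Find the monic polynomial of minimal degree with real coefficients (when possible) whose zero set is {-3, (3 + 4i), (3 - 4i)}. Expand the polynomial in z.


The polynomial is p(z) = ∏_{α ∈ S} (z − α), where S = {-3, (3 + 4i), (3 - 4i)}.
Expanding the product yields: p(z) = z^3 -3·z^2 + 7·z + 75.
Note conjugate pairs combine to real quadratics: (z − (3+4i))(z − (3−4i)) = z² − 6z + 25.
The resulting polynomial has degree 3 and real coefficients as required.

p(z) = z^3 -3·z^2 + 7·z + 75.


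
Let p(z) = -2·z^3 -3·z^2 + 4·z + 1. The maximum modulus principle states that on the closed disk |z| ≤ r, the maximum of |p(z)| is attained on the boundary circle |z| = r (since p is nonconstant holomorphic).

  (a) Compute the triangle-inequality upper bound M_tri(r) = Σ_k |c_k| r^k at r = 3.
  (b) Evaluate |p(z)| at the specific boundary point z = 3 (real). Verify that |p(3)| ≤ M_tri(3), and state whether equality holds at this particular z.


Coefficients: c_0 = 1, c_1 = 4, c_2 = -3, c_3 = -2. Radius r = 3.
Part (a). Triangle bound: M_tri(r) = Σ_k |c_k| r^k
  = |1|·3^0 + |4|·3^1 + |-3|·3^2 + |-2|·3^3
  = 1 + 12 + 27 + 54 = 94.
This bounds M(r) := max_{|z|=r} |p(z)| from above; equality holds iff all terms c_k z^k can be made to align in phase at a single z on |z|=r.
Part (b). At z = 3 (real, on the circle |z| = r):
  p(3) = (1)·3^0 + (4)·3^1 + (-3)·3^2 + (-2)·3^3 = -68.
  |p(3)| = 68.
Check: |p(3)| = 68 ≤ 94 = M_tri(3). ✓ Equality does not hold at z = 3 (the coefficients have mixed signs, so the terms do not all align in phase there).

M_tri(3) = 94; |p(3)| = 68; equality at z=3: no.


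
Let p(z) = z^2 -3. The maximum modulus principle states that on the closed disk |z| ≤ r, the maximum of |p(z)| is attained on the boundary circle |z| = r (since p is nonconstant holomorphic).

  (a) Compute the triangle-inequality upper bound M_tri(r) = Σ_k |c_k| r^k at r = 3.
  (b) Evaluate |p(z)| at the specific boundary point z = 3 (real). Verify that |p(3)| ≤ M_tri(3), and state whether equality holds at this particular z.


Coefficients: c_0 = -3, c_1 = 0, c_2 = 1. Radius r = 3.
Part (a). Triangle bound: M_tri(r) = Σ_k |c_k| r^k
  = |-3|·3^0 + |0|·3^1 + |1|·3^2
  = 3 + 0 + 9 = 12.
This bounds M(r) := max_{|z|=r} |p(z)| from above; equality holds iff all terms c_k z^k can be made to align in phase at a single z on |z|=r.
Part (b). At z = 3 (real, on the circle |z| = r):
  p(3) = (-3)·3^0 + (0)·3^1 + (1)·3^2 = 6.
  |p(3)| = 6.
Check: |p(3)| = 6 ≤ 12 = M_tri(3). ✓ Equality does not hold at z = 3 (the coefficients have mixed signs, so the terms do not all align in phase there).

M_tri(3) = 12; |p(3)| = 6; equality at z=3: no.


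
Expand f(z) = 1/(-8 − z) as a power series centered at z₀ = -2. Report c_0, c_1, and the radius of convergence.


Let w = z − z₀, so z = z₀ + w.
Then -8 − z = -8 − (z₀ + w) = (-8 − z₀) − w = -6 − w.
f(z) = 1/(-6 − w) = (1/(-6)) · 1/(1 − w/(-6)) = Σ_{n≥0} w^n / (-6)^(n+1).
So c_n = 1/(-6)^(n+1):
  c_0 = 1/(-6)^1 = -1/6.
  c_1 = 1/(-6)^2 = 1/36.
The series is valid for |w/d| < 1, i.e. |z − z₀| < |d|.
Radius of convergence: R = |-8 − z₀| = |-6| = 6 (distance from z₀ to the singularity z = -8).

c_0 = -1/6, c_1 = 1/36; R = 6.


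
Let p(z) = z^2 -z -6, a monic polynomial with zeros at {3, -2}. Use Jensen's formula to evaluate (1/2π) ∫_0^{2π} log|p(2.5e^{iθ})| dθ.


Zeros: -2, 3; r = 2.5.
Inside |z| < r: -2. Outside (|z| ≥ r): 3.
p(0) = -6, so log|p(0)| = log(6) = 1.7918.
Apply Jensen: I(r) = log|p(0)| + Σ_k log(r/|z_k|), summed over zeros inside |z| < r.
  log(r/|z_k|) for z_k = -2: log(2.5/2) = 0.2231
  Outside zeros (3) contribute nothing to the Jensen sum.
Sum over inside zeros: 0.2231.
I(r) = log|p(0)| + (inside sum) = 1.7918 + 0.2231 = 2.0149.
Note: since some zeros are outside |z| ≤ r, the simplified n·log(r) form does NOT apply — only the inside zeros contribute.

I(r) ≈ 2.0149.


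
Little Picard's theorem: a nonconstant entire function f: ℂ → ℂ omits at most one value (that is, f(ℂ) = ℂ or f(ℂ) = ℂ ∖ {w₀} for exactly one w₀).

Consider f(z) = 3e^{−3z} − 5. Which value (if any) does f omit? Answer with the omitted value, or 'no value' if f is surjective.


Little Picard bounds the complement of f(ℂ) to at most one point.
e^{−3z} is never zero on ℂ, so 3·e^{−3z} takes every value in ℂ ∖ {0}. Adding -5 shifts the range to ℂ ∖ {-5}. Thus f omits exactly the value -5.

Omitted value: -5.


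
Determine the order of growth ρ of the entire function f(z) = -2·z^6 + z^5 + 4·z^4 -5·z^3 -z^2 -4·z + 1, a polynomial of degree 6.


|f(z)| ≤ Σ|c_k|·r^k = O(r^6) as r → ∞. Polynomial growth is O(e^{r^ε}) for every ε > 0 (since r^6/e^{r^ε} → 0), so ρ ≤ ε for all ε > 0, i.e. ρ = 0. Every nonconstant polynomial has order 0.
Therefore ρ = 0.

Order ρ = 0.


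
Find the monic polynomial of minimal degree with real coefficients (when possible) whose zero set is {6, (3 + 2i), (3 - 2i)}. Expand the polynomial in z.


The polynomial is p(z) = ∏_{α ∈ S} (z − α), where S = {6, (3 + 2i), (3 - 2i)}.
Expanding the product yields: p(z) = z^3 -12·z^2 + 49·z -78.
Note conjugate pairs combine to real quadratics: (z − (3+2i))(z − (3−2i)) = z² − 6z + 13.
The resulting polynomial has degree 3 and real coefficients as required.

p(z) = z^3 -12·z^2 + 49·z -78.


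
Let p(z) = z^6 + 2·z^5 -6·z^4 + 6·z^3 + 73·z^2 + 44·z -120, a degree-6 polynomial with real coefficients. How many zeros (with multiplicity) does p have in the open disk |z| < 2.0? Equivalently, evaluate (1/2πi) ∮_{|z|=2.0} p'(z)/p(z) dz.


The zeros of p are: -3, 1, (2 + 2i), (2 - 2i), (-2 + 1i), (-2 - 1i).
Their magnitudes are: 3, 1, 2.828, 2.828, 2.236, 2.236.
Zeros with |z| < R = 2.0: 1.
Count = 1.
By the argument principle, (1/2πi) ∮_{|z|=R} p'(z)/p(z) dz equals exactly this count.

Number of zeros inside |z| < 2.0: 1.


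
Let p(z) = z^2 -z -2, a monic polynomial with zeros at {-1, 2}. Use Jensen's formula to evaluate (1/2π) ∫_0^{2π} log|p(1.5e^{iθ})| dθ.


Zeros: -1, 2; r = 1.5.
Inside |z| < r: -1. Outside (|z| ≥ r): 2.
p(0) = -2, so log|p(0)| = log(2) = 0.6931.
Apply Jensen: I(r) = log|p(0)| + Σ_k log(r/|z_k|), summed over zeros inside |z| < r.
  log(r/|z_k|) for z_k = -1: log(1.5/1) = 0.4055
  Outside zeros (2) contribute nothing to the Jensen sum.
Sum over inside zeros: 0.4055.
I(r) = log|p(0)| + (inside sum) = 0.6931 + 0.4055 = 1.0986.
Note: since some zeros are outside |z| ≤ r, the simplified n·log(r) form does NOT apply — only the inside zeros contribute.

I(r) ≈ 1.0986.


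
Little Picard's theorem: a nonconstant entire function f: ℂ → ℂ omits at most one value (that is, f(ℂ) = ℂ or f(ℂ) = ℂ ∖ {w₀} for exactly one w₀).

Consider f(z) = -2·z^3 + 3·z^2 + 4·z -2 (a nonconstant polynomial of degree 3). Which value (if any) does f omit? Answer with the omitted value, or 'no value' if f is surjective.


Little Picard bounds the complement of f(ℂ) to at most one point.
For every w ∈ ℂ, the equation p(z) − w = 0 is a nonconstant polynomial in z and hence has at least one root by the fundamental theorem of algebra. So p is surjective onto ℂ, omitting no value.

Omitted value: no value.


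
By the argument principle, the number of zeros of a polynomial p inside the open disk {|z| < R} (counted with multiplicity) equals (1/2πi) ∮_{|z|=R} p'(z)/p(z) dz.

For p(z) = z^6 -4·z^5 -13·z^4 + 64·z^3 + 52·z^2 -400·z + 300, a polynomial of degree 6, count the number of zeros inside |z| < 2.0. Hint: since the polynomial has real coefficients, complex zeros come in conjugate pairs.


The zeros of p are: 1, (-3 + 1i), (-3 - 1i), (3 + 1i), (3 - 1i), 3.
Their magnitudes are: 1, 3.162, 3.162, 3.162, 3.162, 3.
Zeros with |z| < R = 2.0: 1.
Count = 1.
By the argument principle, (1/2πi) ∮_{|z|=R} p'(z)/p(z) dz equals exactly this count.

Number of zeros inside |z| < 2.0: 1.


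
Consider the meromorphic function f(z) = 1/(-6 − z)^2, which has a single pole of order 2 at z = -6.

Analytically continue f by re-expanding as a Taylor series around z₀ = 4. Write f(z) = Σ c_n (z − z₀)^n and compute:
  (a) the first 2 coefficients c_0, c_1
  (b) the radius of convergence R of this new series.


Let w = z − z₀, so z = z₀ + w.
Then -6 − z = -6 − (z₀ + w) = (-6 − z₀) − w = -10 − w.
f(z) = 1/(-10 − w)^2 = (1/(-10)^2) · (1 − w/(-10))^{−2}.
By the binomial series (1−u)^{−2} = Σ_{n≥0} C(n+1, 1) u^n for |u|<1, with u = w/(-10):
  c_n = C(n+1, 1) / (-10)^(n+2).
  c_0 = 1/(-10)^2 = 1/100.
  c_1 = 2/(-10)^3 = -1/500.
The series is valid for |w/d| < 1, i.e. |z − z₀| < |d|.
Radius of convergence: R = |-6 − z₀| = |-10| = 10 (distance from z₀ to the singularity z = -6).

c_0 = 1/100, c_1 = -1/500; R = 10.


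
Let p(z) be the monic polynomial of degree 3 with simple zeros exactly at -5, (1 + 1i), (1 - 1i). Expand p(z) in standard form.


The polynomial is p(z) = ∏_{α ∈ S} (z − α), where S = {-5, (1 + 1i), (1 - 1i)}.
Expanding the product yields: p(z) = z^3 + 3·z^2 -8·z + 10.
Note conjugate pairs combine to real quadratics: (z − (1+1i))(z − (1−1i)) = z² − 2z + 2.
The resulting polynomial has degree 3 and real coefficients as required.

p(z) = z^3 + 3·z^2 -8·z + 10.


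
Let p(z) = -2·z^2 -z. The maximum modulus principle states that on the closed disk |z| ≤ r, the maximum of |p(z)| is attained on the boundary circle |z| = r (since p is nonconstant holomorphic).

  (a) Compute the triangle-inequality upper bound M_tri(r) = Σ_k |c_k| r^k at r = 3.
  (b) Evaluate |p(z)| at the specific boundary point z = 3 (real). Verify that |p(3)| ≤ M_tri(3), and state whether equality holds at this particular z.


Coefficients: c_0 = 0, c_1 = -1, c_2 = -2. Radius r = 3.
Part (a). Triangle bound: M_tri(r) = Σ_k |c_k| r^k
  = |0|·3^0 + |-1|·3^1 + |-2|·3^2
  = 0 + 3 + 18 = 21.
This bounds M(r) := max_{|z|=r} |p(z)| from above; equality holds iff all terms c_k z^k can be made to align in phase at a single z on |z|=r.
Part (b). At z = 3 (real, on the circle |z| = r):
  p(3) = (0)·3^0 + (-1)·3^1 + (-2)·3^2 = -21.
  |p(3)| = 21.
Since all nonzero coefficients share the same sign, |p(3)| = 21 = M_tri(3); the triangle bound is attained at z = 3, so in fact M(r) = 21.

M_tri(3) = 21; |p(3)| = 21; equality at z=3: yes.


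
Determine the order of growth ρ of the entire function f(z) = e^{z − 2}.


|e^{z − 2}| = e^{Re(1·z) + -2} ≤ e^{1|z|^1 + -2} = e^{1r^1 + -2} on |z| = r, so ρ ≤ 1. Choosing z on |z|=r so that 1·z is real positive (always possible by picking arg z appropriately) gives |f(z)| = e^{1r^1 + -2}, matching the bound. The additive constant -2 does not affect log log M(r) ~ 1·log r. Hence ρ = 1.
Therefore ρ = 1.

Order ρ = 1.


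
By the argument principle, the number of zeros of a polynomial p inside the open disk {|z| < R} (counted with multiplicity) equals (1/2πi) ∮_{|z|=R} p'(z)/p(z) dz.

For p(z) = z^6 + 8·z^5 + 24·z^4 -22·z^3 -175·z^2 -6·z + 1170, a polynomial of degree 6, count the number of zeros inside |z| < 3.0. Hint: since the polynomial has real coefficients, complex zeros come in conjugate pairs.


The zeros of p are: (-3 + 3i), (-3 - 3i), (-3 + 2i), (-3 - 2i), (2 + 1i), (2 - 1i).
Their magnitudes are: 4.243, 4.243, 3.606, 3.606, 2.236, 2.236.
Zeros with |z| < R = 3.0: (2 + 1i), (2 - 1i).
Count = 2.
By the argument principle, (1/2πi) ∮_{|z|=R} p'(z)/p(z) dz equals exactly this count.

Number of zeros inside |z| < 3.0: 2.


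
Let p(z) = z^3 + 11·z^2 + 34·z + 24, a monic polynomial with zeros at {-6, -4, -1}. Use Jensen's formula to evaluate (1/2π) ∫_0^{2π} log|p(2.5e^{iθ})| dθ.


Zeros: -6, -4, -1; r = 2.5.
Inside |z| < r: -1. Outside (|z| ≥ r): -6, -4.
p(0) = 24, so log|p(0)| = log(24) = 3.1781.
Apply Jensen: I(r) = log|p(0)| + Σ_k log(r/|z_k|), summed over zeros inside |z| < r.
  log(r/|z_k|) for z_k = -1: log(2.5/1) = 0.9163
  Outside zeros (-6, -4) contribute nothing to the Jensen sum.
Sum over inside zeros: 0.9163.
I(r) = log|p(0)| + (inside sum) = 3.1781 + 0.9163 = 4.0943.
Note: since some zeros are outside |z| ≤ r, the simplified n·log(r) form does NOT apply — only the inside zeros contribute.

I(r) ≈ 4.0943.
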